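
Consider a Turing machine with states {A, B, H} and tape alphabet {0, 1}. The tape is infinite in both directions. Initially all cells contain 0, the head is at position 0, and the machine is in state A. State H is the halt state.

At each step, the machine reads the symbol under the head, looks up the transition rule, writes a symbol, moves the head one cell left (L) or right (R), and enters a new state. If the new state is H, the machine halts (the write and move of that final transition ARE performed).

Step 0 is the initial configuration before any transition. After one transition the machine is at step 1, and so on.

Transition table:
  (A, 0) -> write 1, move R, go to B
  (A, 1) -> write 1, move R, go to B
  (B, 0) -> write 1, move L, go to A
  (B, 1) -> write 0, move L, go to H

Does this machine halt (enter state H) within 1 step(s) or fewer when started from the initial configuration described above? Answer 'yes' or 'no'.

Step 1: in state A at pos 0, read 0 -> (A,0)->write 1,move R,goto B. Now: state=B, head=1, tape[-1..2]=0100 (head:   ^)
After 1 step(s): state = B (not H) -> not halted within 1 -> no

Answer: no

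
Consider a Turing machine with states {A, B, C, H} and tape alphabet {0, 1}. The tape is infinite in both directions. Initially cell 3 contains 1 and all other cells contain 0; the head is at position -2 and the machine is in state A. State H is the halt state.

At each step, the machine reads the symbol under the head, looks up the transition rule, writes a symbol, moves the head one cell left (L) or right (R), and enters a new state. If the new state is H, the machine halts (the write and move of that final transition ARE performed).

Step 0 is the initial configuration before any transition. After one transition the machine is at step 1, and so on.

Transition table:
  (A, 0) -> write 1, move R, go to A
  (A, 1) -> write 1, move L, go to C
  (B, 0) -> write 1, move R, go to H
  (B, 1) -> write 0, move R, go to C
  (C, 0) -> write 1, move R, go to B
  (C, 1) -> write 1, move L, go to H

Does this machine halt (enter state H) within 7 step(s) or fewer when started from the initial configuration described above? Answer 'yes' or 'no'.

Answer: yes

Derivation:
Step 1: in state A at pos -2, read 0 -> (A,0)->write 1,move R,goto A. Now: state=A, head=-1, tape[-3..4]=01000010 (head:   ^)
Step 2: in state A at pos -1, read 0 -> (A,0)->write 1,move R,goto A. Now: state=A, head=0, tape[-3..4]=01100010 (head:    ^)
Step 3: in state A at pos 0, read 0 -> (A,0)->write 1,move R,goto A. Now: state=A, head=1, tape[-3..4]=01110010 (head:     ^)
Step 4: in state A at pos 1, read 0 -> (A,0)->write 1,move R,goto A. Now: state=A, head=2, tape[-3..4]=01111010 (head:      ^)
Step 5: in state A at pos 2, read 0 -> (A,0)->write 1,move R,goto A. Now: state=A, head=3, tape[-3..4]=01111110 (head:       ^)
Step 6: in state A at pos 3, read 1 -> (A,1)->write 1,move L,goto C. Now: state=C, head=2, tape[-3..4]=01111110 (head:      ^)
Step 7: in state C at pos 2, read 1 -> (C,1)->write 1,move L,goto H. Now: state=H, head=1, tape[-3..4]=01111110 (head:     ^)
State H reached at step 7; 7 <= 7 -> yes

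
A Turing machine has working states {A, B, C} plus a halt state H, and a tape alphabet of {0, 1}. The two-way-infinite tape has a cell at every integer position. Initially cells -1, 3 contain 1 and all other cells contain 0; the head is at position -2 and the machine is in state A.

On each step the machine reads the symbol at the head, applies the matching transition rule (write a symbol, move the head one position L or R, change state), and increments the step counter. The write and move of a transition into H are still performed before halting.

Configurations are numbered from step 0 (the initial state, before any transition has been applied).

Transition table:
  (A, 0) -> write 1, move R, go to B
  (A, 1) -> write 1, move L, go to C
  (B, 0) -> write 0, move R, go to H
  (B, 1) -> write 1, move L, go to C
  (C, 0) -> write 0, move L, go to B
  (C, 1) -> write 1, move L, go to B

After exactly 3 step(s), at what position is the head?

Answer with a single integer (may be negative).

Step 1: in state A at pos -2, read 0 -> (A,0)->write 1,move R,goto B. Now: state=B, head=-1, tape[-3..4]=01100010 (head:   ^)
Step 2: in state B at pos -1, read 1 -> (B,1)->write 1,move L,goto C. Now: state=C, head=-2, tape[-3..4]=01100010 (head:  ^)
Step 3: in state C at pos -2, read 1 -> (C,1)->write 1,move L,goto B. Now: state=B, head=-3, tape[-4..4]=001100010 (head:  ^)

Answer: -3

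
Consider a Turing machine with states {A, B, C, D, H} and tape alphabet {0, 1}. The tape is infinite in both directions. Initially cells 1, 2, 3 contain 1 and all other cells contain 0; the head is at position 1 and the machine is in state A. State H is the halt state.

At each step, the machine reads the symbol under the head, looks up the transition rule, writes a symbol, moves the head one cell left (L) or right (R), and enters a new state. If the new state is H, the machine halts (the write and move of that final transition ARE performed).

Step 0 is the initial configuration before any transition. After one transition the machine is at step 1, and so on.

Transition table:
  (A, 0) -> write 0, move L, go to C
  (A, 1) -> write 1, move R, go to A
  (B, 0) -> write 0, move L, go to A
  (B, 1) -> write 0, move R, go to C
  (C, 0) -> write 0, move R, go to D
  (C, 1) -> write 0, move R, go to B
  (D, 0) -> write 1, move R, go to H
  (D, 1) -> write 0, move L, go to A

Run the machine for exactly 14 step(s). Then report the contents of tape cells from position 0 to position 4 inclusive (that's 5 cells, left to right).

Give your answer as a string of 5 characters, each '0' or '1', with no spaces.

Step 1: in state A at pos 1, read 1 -> (A,1)->write 1,move R,goto A. Now: state=A, head=2, tape[0..4]=01110 (head:   ^)
Step 2: in state A at pos 2, read 1 -> (A,1)->write 1,move R,goto A. Now: state=A, head=3, tape[0..4]=01110 (head:    ^)
Step 3: in state A at pos 3, read 1 -> (A,1)->write 1,move R,goto A. Now: state=A, head=4, tape[0..5]=011100 (head:     ^)
Step 4: in state A at pos 4, read 0 -> (A,0)->write 0,move L,goto C. Now: state=C, head=3, tape[0..5]=011100 (head:    ^)
Step 5: in state C at pos 3, read 1 -> (C,1)->write 0,move R,goto B. Now: state=B, head=4, tape[0..5]=011000 (head:     ^)
Step 6: in state B at pos 4, read 0 -> (B,0)->write 0,move L,goto A. Now: state=A, head=3, tape[0..5]=011000 (head:    ^)
Step 7: in state A at pos 3, read 0 -> (A,0)->write 0,move L,goto C. Now: state=C, head=2, tape[0..5]=011000 (head:   ^)
Step 8: in state C at pos 2, read 1 -> (C,1)->write 0,move R,goto B. Now: state=B, head=3, tape[0..5]=010000 (head:    ^)
Step 9: in state B at pos 3, read 0 -> (B,0)->write 0,move L,goto A. Now: state=A, head=2, tape[0..5]=010000 (head:   ^)
Step 10: in state A at pos 2, read 0 -> (A,0)->write 0,move L,goto C. Now: state=C, head=1, tape[0..5]=010000 (head:  ^)
Step 11: in state C at pos 1, read 1 -> (C,1)->write 0,move R,goto B. Now: state=B, head=2, tape[0..5]=000000 (head:   ^)
Step 12: in state B at pos 2, read 0 -> (B,0)->write 0,move L,goto A. Now: state=A, head=1, tape[0..5]=000000 (head:  ^)
Step 13: in state A at pos 1, read 0 -> (A,0)->write 0,move L,goto C. Now: state=C, head=0, tape[-1..5]=0000000 (head:  ^)
Step 14: in state C at pos 0, read 0 -> (C,0)->write 0,move R,goto D. Now: state=D, head=1, tape[-1..5]=0000000 (head:   ^)

Answer: 00000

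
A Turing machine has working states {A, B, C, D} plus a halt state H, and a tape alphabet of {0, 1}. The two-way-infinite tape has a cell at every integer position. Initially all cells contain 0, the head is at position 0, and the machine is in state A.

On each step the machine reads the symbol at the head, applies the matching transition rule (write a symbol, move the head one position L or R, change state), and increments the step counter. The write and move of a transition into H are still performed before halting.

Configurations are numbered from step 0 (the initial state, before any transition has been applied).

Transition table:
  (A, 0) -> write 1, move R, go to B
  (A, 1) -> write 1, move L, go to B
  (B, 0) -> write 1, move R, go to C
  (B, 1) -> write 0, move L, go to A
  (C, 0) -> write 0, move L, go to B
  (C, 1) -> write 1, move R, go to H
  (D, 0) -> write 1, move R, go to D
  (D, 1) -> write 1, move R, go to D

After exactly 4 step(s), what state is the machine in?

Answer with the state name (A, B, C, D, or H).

Step 1: in state A at pos 0, read 0 -> (A,0)->write 1,move R,goto B. Now: state=B, head=1, tape[-1..2]=0100 (head:   ^)
Step 2: in state B at pos 1, read 0 -> (B,0)->write 1,move R,goto C. Now: state=C, head=2, tape[-1..3]=01100 (head:    ^)
Step 3: in state C at pos 2, read 0 -> (C,0)->write 0,move L,goto B. Now: state=B, head=1, tape[-1..3]=01100 (head:   ^)
Step 4: in state B at pos 1, read 1 -> (B,1)->write 0,move L,goto A. Now: state=A, head=0, tape[-1..3]=01000 (head:  ^)

Answer: A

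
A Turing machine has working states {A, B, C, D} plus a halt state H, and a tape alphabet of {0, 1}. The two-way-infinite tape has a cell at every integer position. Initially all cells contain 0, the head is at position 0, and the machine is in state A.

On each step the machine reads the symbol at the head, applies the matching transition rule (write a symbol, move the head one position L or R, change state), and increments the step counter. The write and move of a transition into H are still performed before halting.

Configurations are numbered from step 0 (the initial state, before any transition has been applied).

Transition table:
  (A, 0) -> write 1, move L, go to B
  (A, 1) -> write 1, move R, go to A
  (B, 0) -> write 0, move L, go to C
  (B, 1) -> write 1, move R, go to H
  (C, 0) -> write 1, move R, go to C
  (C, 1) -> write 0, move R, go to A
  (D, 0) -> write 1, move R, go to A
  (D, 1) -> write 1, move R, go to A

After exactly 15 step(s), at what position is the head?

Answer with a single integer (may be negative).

Answer: -1

Derivation:
Step 1: in state A at pos 0, read 0 -> (A,0)->write 1,move L,goto B. Now: state=B, head=-1, tape[-2..1]=0010 (head:  ^)
Step 2: in state B at pos -1, read 0 -> (B,0)->write 0,move L,goto C. Now: state=C, head=-2, tape[-3..1]=00010 (head:  ^)
Step 3: in state C at pos -2, read 0 -> (C,0)->write 1,move R,goto C. Now: state=C, head=-1, tape[-3..1]=01010 (head:   ^)
Step 4: in state C at pos -1, read 0 -> (C,0)->write 1,move R,goto C. Now: state=C, head=0, tape[-3..1]=01110 (head:    ^)
Step 5: in state C at pos 0, read 1 -> (C,1)->write 0,move R,goto A. Now: state=A, head=1, tape[-3..2]=011000 (head:     ^)
Step 6: in state A at pos 1, read 0 -> (A,0)->write 1,move L,goto B. Now: state=B, head=0, tape[-3..2]=011010 (head:    ^)
Step 7: in state B at pos 0, read 0 -> (B,0)->write 0,move L,goto C. Now: state=C, head=-1, tape[-3..2]=011010 (head:   ^)
Step 8: in state C at pos -1, read 1 -> (C,1)->write 0,move R,goto A. Now: state=A, head=0, tape[-3..2]=010010 (head:    ^)
Step 9: in state A at pos 0, read 0 -> (A,0)->write 1,move L,goto B. Now: state=B, head=-1, tape[-3..2]=010110 (head:   ^)
Step 10: in state B at pos -1, read 0 -> (B,0)->write 0,move L,goto C. Now: state=C, head=-2, tape[-3..2]=010110 (head:  ^)
Step 11: in state C at pos -2, read 1 -> (C,1)->write 0,move R,goto A. Now: state=A, head=-1, tape[-3..2]=000110 (head:   ^)
Step 12: in state A at pos -1, read 0 -> (A,0)->write 1,move L,goto B. Now: state=B, head=-2, tape[-3..2]=001110 (head:  ^)
Step 13: in state B at pos -2, read 0 -> (B,0)->write 0,move L,goto C. Now: state=C, head=-3, tape[-4..2]=0001110 (head:  ^)
Step 14: in state C at pos -3, read 0 -> (C,0)->write 1,move R,goto C. Now: state=C, head=-2, tape[-4..2]=0101110 (head:   ^)
Step 15: in state C at pos -2, read 0 -> (C,0)->write 1,move R,goto C. Now: state=C, head=-1, tape[-4..2]=0111110 (head:    ^)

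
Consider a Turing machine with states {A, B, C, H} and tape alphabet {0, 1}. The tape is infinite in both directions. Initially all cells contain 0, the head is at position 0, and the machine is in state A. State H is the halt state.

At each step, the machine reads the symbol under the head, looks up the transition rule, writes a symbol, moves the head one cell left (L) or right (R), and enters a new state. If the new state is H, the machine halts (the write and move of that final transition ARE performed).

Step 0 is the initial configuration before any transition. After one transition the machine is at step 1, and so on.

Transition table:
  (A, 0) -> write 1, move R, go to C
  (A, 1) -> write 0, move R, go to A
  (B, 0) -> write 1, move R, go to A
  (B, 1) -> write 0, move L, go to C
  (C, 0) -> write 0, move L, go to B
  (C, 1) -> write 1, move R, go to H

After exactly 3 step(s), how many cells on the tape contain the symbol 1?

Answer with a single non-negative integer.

Step 1: in state A at pos 0, read 0 -> (A,0)->write 1,move R,goto C. Now: state=C, head=1, tape[-1..2]=0100 (head:   ^)
Step 2: in state C at pos 1, read 0 -> (C,0)->write 0,move L,goto B. Now: state=B, head=0, tape[-1..2]=0100 (head:  ^)
Step 3: in state B at pos 0, read 1 -> (B,1)->write 0,move L,goto C. Now: state=C, head=-1, tape[-2..2]=00000 (head:  ^)
No cell contains 1 after step 3 -> 0 cell(s)

Answer: 0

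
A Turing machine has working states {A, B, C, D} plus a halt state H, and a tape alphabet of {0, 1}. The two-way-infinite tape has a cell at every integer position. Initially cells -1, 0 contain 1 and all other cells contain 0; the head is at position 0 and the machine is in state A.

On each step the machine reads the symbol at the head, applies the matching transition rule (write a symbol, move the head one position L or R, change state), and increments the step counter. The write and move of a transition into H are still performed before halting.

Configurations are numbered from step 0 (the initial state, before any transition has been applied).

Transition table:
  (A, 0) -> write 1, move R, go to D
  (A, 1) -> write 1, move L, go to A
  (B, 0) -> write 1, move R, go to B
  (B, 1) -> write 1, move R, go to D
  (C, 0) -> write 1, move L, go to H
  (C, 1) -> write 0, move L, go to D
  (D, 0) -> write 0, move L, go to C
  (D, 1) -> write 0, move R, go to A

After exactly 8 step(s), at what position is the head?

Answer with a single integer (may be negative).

Step 1: in state A at pos 0, read 1 -> (A,1)->write 1,move L,goto A. Now: state=A, head=-1, tape[-2..1]=0110 (head:  ^)
Step 2: in state A at pos -1, read 1 -> (A,1)->write 1,move L,goto A. Now: state=A, head=-2, tape[-3..1]=00110 (head:  ^)
Step 3: in state A at pos -2, read 0 -> (A,0)->write 1,move R,goto D. Now: state=D, head=-1, tape[-3..1]=01110 (head:   ^)
Step 4: in state D at pos -1, read 1 -> (D,1)->write 0,move R,goto A. Now: state=A, head=0, tape[-3..1]=01010 (head:    ^)
Step 5: in state A at pos 0, read 1 -> (A,1)->write 1,move L,goto A. Now: state=A, head=-1, tape[-3..1]=01010 (head:   ^)
Step 6: in state A at pos -1, read 0 -> (A,0)->write 1,move R,goto D. Now: state=D, head=0, tape[-3..1]=01110 (head:    ^)
Step 7: in state D at pos 0, read 1 -> (D,1)->write 0,move R,goto A. Now: state=A, head=1, tape[-3..2]=011000 (head:     ^)
Step 8: in state A at pos 1, read 0 -> (A,0)->write 1,move R,goto D. Now: state=D, head=2, tape[-3..3]=0110100 (head:      ^)

Answer: 2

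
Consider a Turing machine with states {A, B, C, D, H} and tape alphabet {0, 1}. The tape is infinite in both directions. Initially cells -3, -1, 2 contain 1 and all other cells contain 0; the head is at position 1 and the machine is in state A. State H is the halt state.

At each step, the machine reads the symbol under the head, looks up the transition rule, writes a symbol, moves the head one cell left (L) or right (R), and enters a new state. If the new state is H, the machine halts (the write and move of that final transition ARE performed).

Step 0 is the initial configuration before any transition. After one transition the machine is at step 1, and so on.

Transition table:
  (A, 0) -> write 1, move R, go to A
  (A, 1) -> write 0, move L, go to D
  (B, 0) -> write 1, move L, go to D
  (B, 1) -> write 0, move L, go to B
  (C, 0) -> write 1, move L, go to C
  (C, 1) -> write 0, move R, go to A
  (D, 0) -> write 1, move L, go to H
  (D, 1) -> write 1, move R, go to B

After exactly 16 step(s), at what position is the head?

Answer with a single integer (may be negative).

Answer: -5

Derivation:
Step 1: in state A at pos 1, read 0 -> (A,0)->write 1,move R,goto A. Now: state=A, head=2, tape[-4..3]=01010110 (head:       ^)
Step 2: in state A at pos 2, read 1 -> (A,1)->write 0,move L,goto D. Now: state=D, head=1, tape[-4..3]=01010100 (head:      ^)
Step 3: in state D at pos 1, read 1 -> (D,1)->write 1,move R,goto B. Now: state=B, head=2, tape[-4..3]=01010100 (head:       ^)
Step 4: in state B at pos 2, read 0 -> (B,0)->write 1,move L,goto D. Now: state=D, head=1, tape[-4..3]=01010110 (head:      ^)
Step 5: in state D at pos 1, read 1 -> (D,1)->write 1,move R,goto B. Now: state=B, head=2, tape[-4..3]=01010110 (head:       ^)
Step 6: in state B at pos 2, read 1 -> (B,1)->write 0,move L,goto B. Now: state=B, head=1, tape[-4..3]=01010100 (head:      ^)
Step 7: in state B at pos 1, read 1 -> (B,1)->write 0,move L,goto B. Now: state=B, head=0, tape[-4..3]=01010000 (head:     ^)
Step 8: in state B at pos 0, read 0 -> (B,0)->write 1,move L,goto D. Now: state=D, head=-1, tape[-4..3]=01011000 (head:    ^)
Step 9: in state D at pos -1, read 1 -> (D,1)->write 1,move R,goto B. Now: state=B, head=0, tape[-4..3]=01011000 (head:     ^)
Step 10: in state B at pos 0, read 1 -> (B,1)->write 0,move L,goto B. Now: state=B, head=-1, tape[-4..3]=01010000 (head:    ^)
Step 11: in state B at pos -1, read 1 -> (B,1)->write 0,move L,goto B. Now: state=B, head=-2, tape[-4..3]=01000000 (head:   ^)
Step 12: in state B at pos -2, read 0 -> (B,0)->write 1,move L,goto D. Now: state=D, head=-3, tape[-4..3]=01100000 (head:  ^)
Step 13: in state D at pos -3, read 1 -> (D,1)->write 1,move R,goto B. Now: state=B, head=-2, tape[-4..3]=01100000 (head:   ^)
Step 14: in state B at pos -2, read 1 -> (B,1)->write 0,move L,goto B. Now: state=B, head=-3, tape[-4..3]=01000000 (head:  ^)
Step 15: in state B at pos -3, read 1 -> (B,1)->write 0,move L,goto B. Now: state=B, head=-4, tape[-5..3]=000000000 (head:  ^)
Step 16: in state B at pos -4, read 0 -> (B,0)->write 1,move L,goto D. Now: state=D, head=-5, tape[-6..3]=0010000000 (head:  ^)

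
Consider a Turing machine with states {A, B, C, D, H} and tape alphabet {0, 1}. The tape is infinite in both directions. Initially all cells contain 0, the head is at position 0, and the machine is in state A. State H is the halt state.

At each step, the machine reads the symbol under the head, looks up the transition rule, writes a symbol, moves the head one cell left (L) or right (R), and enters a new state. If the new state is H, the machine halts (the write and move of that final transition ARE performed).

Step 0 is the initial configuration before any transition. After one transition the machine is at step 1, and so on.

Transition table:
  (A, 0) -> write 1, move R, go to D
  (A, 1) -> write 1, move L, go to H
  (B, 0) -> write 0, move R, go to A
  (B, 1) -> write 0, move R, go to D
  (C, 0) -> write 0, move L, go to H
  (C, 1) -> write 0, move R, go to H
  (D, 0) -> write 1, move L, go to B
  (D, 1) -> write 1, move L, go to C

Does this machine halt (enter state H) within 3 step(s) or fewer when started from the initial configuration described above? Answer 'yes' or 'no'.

Answer: no

Derivation:
Step 1: in state A at pos 0, read 0 -> (A,0)->write 1,move R,goto D. Now: state=D, head=1, tape[-1..2]=0100 (head:   ^)
Step 2: in state D at pos 1, read 0 -> (D,0)->write 1,move L,goto B. Now: state=B, head=0, tape[-1..2]=0110 (head:  ^)
Step 3: in state B at pos 0, read 1 -> (B,1)->write 0,move R,goto D. Now: state=D, head=1, tape[-1..2]=0010 (head:   ^)
After 3 step(s): state = D (not H) -> not halted within 3 -> no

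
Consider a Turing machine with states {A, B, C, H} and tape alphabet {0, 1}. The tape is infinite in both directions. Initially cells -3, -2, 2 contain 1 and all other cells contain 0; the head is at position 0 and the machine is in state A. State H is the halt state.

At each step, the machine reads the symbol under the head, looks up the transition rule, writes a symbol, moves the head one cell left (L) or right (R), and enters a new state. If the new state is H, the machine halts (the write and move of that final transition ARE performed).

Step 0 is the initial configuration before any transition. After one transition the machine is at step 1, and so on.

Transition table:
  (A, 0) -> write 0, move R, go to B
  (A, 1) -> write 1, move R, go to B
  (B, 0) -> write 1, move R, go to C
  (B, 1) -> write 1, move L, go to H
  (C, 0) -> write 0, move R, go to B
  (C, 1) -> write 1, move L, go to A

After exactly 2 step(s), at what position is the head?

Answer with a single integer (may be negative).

Answer: 2

Derivation:
Step 1: in state A at pos 0, read 0 -> (A,0)->write 0,move R,goto B. Now: state=B, head=1, tape[-4..3]=01100010 (head:      ^)
Step 2: in state B at pos 1, read 0 -> (B,0)->write 1,move R,goto C. Now: state=C, head=2, tape[-4..3]=01100110 (head:       ^)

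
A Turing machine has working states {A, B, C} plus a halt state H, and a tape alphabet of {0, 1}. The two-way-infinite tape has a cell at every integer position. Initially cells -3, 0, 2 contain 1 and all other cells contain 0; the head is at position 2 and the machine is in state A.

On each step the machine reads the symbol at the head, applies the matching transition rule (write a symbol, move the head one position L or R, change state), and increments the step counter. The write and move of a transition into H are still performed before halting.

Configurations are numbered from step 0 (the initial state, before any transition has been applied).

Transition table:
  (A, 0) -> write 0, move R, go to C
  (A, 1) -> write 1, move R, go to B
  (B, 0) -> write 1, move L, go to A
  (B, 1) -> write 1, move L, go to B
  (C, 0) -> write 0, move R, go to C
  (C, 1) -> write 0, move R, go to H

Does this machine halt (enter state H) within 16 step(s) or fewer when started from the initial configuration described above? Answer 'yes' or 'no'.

Answer: yes

Derivation:
Step 1: in state A at pos 2, read 1 -> (A,1)->write 1,move R,goto B. Now: state=B, head=3, tape[-4..4]=010010100 (head:        ^)
Step 2: in state B at pos 3, read 0 -> (B,0)->write 1,move L,goto A. Now: state=A, head=2, tape[-4..4]=010010110 (head:       ^)
Step 3: in state A at pos 2, read 1 -> (A,1)->write 1,move R,goto B. Now: state=B, head=3, tape[-4..4]=010010110 (head:        ^)
Step 4: in state B at pos 3, read 1 -> (B,1)->write 1,move L,goto B. Now: state=B, head=2, tape[-4..4]=010010110 (head:       ^)
Step 5: in state B at pos 2, read 1 -> (B,1)->write 1,move L,goto B. Now: state=B, head=1, tape[-4..4]=010010110 (head:      ^)
Step 6: in state B at pos 1, read 0 -> (B,0)->write 1,move L,goto A. Now: state=A, head=0, tape[-4..4]=010011110 (head:     ^)
Step 7: in state A at pos 0, read 1 -> (A,1)->write 1,move R,goto B. Now: state=B, head=1, tape[-4..4]=010011110 (head:      ^)
Step 8: in state B at pos 1, read 1 -> (B,1)->write 1,move L,goto B. Now: state=B, head=0, tape[-4..4]=010011110 (head:     ^)
Step 9: in state B at pos 0, read 1 -> (B,1)->write 1,move L,goto B. Now: state=B, head=-1, tape[-4..4]=010011110 (head:    ^)
Step 10: in state B at pos -1, read 0 -> (B,0)->write 1,move L,goto A. Now: state=A, head=-2, tape[-4..4]=010111110 (head:   ^)
Step 11: in state A at pos -2, read 0 -> (A,0)->write 0,move R,goto C. Now: state=C, head=-1, tape[-4..4]=010111110 (head:    ^)
Step 12: in state C at pos -1, read 1 -> (C,1)->write 0,move R,goto H. Now: state=H, head=0, tape[-4..4]=010011110 (head:     ^)
State H reached at step 12; 12 <= 16 -> yes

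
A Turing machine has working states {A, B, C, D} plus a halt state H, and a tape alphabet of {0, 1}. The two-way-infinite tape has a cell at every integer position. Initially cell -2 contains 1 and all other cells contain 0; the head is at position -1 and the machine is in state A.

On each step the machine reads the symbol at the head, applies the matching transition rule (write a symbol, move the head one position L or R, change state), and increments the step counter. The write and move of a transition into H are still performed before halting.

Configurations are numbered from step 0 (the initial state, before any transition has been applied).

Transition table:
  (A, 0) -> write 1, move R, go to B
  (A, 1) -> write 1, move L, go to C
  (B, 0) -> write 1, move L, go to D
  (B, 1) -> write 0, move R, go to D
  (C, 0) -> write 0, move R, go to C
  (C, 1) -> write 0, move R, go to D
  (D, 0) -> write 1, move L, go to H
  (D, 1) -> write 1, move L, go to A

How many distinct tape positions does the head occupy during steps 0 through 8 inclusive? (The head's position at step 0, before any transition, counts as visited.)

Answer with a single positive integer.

Step 1: in state A at pos -1, read 0 -> (A,0)->write 1,move R,goto B. Now: state=B, head=0, tape[-3..1]=01100 (head:    ^)
Step 2: in state B at pos 0, read 0 -> (B,0)->write 1,move L,goto D. Now: state=D, head=-1, tape[-3..1]=01110 (head:   ^)
Step 3: in state D at pos -1, read 1 -> (D,1)->write 1,move L,goto A. Now: state=A, head=-2, tape[-3..1]=01110 (head:  ^)
Step 4: in state A at pos -2, read 1 -> (A,1)->write 1,move L,goto C. Now: state=C, head=-3, tape[-4..1]=001110 (head:  ^)
Step 5: in state C at pos -3, read 0 -> (C,0)->write 0,move R,goto C. Now: state=C, head=-2, tape[-4..1]=001110 (head:   ^)
Step 6: in state C at pos -2, read 1 -> (C,1)->write 0,move R,goto D. Now: state=D, head=-1, tape[-4..1]=000110 (head:    ^)
Step 7: in state D at pos -1, read 1 -> (D,1)->write 1,move L,goto A. Now: state=A, head=-2, tape[-4..1]=000110 (head:   ^)
Step 8: in state A at pos -2, read 0 -> (A,0)->write 1,move R,goto B. Now: state=B, head=-1, tape[-4..1]=001110 (head:    ^)
Head positions at steps 0..8: starting at -1, distinct positions visited = {-3, -2, -1, 0} -> 4 position(s)

Answer: 4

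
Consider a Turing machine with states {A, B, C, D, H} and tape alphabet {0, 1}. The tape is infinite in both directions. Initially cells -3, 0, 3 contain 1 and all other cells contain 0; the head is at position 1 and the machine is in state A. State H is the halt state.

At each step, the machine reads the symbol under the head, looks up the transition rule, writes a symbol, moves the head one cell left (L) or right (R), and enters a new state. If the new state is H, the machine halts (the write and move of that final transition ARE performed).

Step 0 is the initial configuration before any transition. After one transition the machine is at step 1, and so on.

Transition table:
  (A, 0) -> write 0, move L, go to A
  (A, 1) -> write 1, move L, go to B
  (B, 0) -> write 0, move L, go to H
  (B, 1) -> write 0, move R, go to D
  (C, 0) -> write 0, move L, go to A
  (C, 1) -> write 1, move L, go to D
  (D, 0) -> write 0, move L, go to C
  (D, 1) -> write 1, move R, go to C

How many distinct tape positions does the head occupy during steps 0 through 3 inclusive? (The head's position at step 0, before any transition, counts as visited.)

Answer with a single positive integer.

Step 1: in state A at pos 1, read 0 -> (A,0)->write 0,move L,goto A. Now: state=A, head=0, tape[-4..4]=010010010 (head:     ^)
Step 2: in state A at pos 0, read 1 -> (A,1)->write 1,move L,goto B. Now: state=B, head=-1, tape[-4..4]=010010010 (head:    ^)
Step 3: in state B at pos -1, read 0 -> (B,0)->write 0,move L,goto H. Now: state=H, head=-2, tape[-4..4]=010010010 (head:   ^)
Head positions at steps 0..3: starting at 1, distinct positions visited = {-2, -1, 0, 1} -> 4 position(s)

Answer: 4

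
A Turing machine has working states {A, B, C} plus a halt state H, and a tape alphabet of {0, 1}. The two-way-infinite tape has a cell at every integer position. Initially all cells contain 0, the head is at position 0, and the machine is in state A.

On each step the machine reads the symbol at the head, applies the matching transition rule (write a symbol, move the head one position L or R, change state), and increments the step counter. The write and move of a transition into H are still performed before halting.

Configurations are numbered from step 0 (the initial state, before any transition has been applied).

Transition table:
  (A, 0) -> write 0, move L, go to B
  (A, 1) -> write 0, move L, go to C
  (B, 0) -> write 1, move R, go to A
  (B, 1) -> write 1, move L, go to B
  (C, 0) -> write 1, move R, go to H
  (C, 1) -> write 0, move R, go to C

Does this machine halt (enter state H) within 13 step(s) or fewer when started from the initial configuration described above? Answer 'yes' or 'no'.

Step 1: in state A at pos 0, read 0 -> (A,0)->write 0,move L,goto B. Now: state=B, head=-1, tape[-2..1]=0000 (head:  ^)
Step 2: in state B at pos -1, read 0 -> (B,0)->write 1,move R,goto A. Now: state=A, head=0, tape[-2..1]=0100 (head:   ^)
Step 3: in state A at pos 0, read 0 -> (A,0)->write 0,move L,goto B. Now: state=B, head=-1, tape[-2..1]=0100 (head:  ^)
Step 4: in state B at pos -1, read 1 -> (B,1)->write 1,move L,goto B. Now: state=B, head=-2, tape[-3..1]=00100 (head:  ^)
Step 5: in state B at pos -2, read 0 -> (B,0)->write 1,move R,goto A. Now: state=A, head=-1, tape[-3..1]=01100 (head:   ^)
Step 6: in state A at pos -1, read 1 -> (A,1)->write 0,move L,goto C. Now: state=C, head=-2, tape[-3..1]=01000 (head:  ^)
Step 7: in state C at pos -2, read 1 -> (C,1)->write 0,move R,goto C. Now: state=C, head=-1, tape[-3..1]=00000 (head:   ^)
Step 8: in state C at pos -1, read 0 -> (C,0)->write 1,move R,goto H. Now: state=H, head=0, tape[-3..1]=00100 (head:    ^)
State H reached at step 8; 8 <= 13 -> yes

Answer: yes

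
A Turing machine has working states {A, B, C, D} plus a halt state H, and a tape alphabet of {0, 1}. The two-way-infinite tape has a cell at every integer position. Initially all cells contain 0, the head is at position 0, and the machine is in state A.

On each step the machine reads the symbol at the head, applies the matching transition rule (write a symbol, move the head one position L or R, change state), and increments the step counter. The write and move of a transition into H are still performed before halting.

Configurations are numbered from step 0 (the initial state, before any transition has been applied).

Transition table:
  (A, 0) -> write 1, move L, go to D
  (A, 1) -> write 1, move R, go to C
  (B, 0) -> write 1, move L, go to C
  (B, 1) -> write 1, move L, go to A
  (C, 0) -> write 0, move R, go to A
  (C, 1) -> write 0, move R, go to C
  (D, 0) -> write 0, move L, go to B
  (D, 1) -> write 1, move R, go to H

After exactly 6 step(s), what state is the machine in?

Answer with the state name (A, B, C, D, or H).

Answer: A

Derivation:
Step 1: in state A at pos 0, read 0 -> (A,0)->write 1,move L,goto D. Now: state=D, head=-1, tape[-2..1]=0010 (head:  ^)
Step 2: in state D at pos -1, read 0 -> (D,0)->write 0,move L,goto B. Now: state=B, head=-2, tape[-3..1]=00010 (head:  ^)
Step 3: in state B at pos -2, read 0 -> (B,0)->write 1,move L,goto C. Now: state=C, head=-3, tape[-4..1]=001010 (head:  ^)
Step 4: in state C at pos -3, read 0 -> (C,0)->write 0,move R,goto A. Now: state=A, head=-2, tape[-4..1]=001010 (head:   ^)
Step 5: in state A at pos -2, read 1 -> (A,1)->write 1,move R,goto C. Now: state=C, head=-1, tape[-4..1]=001010 (head:    ^)
Step 6: in state C at pos -1, read 0 -> (C,0)->write 0,move R,goto A. Now: state=A, head=0, tape[-4..1]=001010 (head:     ^)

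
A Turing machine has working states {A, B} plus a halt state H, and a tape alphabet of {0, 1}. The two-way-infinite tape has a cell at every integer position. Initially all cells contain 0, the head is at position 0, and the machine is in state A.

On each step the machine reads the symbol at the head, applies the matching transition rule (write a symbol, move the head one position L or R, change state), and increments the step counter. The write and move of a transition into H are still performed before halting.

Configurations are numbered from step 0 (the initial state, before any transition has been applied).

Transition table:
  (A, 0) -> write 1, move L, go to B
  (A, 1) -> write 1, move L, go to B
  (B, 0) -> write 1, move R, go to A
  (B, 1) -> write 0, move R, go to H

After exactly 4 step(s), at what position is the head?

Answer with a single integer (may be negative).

Answer: 0

Derivation:
Step 1: in state A at pos 0, read 0 -> (A,0)->write 1,move L,goto B. Now: state=B, head=-1, tape[-2..1]=0010 (head:  ^)
Step 2: in state B at pos -1, read 0 -> (B,0)->write 1,move R,goto A. Now: state=A, head=0, tape[-2..1]=0110 (head:   ^)
Step 3: in state A at pos 0, read 1 -> (A,1)->write 1,move L,goto B. Now: state=B, head=-1, tape[-2..1]=0110 (head:  ^)
Step 4: in state B at pos -1, read 1 -> (B,1)->write 0,move R,goto H. Now: state=H, head=0, tape[-2..1]=0010 (head:   ^)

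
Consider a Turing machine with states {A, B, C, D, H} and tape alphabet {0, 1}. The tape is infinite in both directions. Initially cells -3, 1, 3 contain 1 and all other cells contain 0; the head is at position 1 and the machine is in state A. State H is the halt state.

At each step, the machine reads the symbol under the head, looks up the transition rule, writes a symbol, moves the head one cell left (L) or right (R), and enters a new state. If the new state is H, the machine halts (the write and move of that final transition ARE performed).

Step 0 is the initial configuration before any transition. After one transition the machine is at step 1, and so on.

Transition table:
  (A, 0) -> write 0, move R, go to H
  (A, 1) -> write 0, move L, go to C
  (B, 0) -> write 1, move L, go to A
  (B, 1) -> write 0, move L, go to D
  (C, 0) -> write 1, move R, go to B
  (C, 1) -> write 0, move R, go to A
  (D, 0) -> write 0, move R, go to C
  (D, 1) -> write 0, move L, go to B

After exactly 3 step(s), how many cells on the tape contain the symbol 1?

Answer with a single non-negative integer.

Answer: 4

Derivation:
Step 1: in state A at pos 1, read 1 -> (A,1)->write 0,move L,goto C. Now: state=C, head=0, tape[-4..4]=010000010 (head:     ^)
Step 2: in state C at pos 0, read 0 -> (C,0)->write 1,move R,goto B. Now: state=B, head=1, tape[-4..4]=010010010 (head:      ^)
Step 3: in state B at pos 1, read 0 -> (B,0)->write 1,move L,goto A. Now: state=A, head=0, tape[-4..4]=010011010 (head:     ^)
Cells containing 1 after step 3: {-3, 0, 1, 3} -> 4 cell(s)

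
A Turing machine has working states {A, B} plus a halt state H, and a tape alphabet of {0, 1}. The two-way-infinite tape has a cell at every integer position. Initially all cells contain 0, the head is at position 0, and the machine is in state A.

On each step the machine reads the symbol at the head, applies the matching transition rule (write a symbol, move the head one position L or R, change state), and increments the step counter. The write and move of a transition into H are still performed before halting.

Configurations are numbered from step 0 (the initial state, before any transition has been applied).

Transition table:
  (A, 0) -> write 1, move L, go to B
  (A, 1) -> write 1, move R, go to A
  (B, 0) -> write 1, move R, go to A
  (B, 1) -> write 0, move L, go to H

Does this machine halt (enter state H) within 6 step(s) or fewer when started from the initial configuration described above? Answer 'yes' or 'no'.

Answer: yes

Derivation:
Step 1: in state A at pos 0, read 0 -> (A,0)->write 1,move L,goto B. Now: state=B, head=-1, tape[-2..1]=0010 (head:  ^)
Step 2: in state B at pos -1, read 0 -> (B,0)->write 1,move R,goto A. Now: state=A, head=0, tape[-2..1]=0110 (head:   ^)
Step 3: in state A at pos 0, read 1 -> (A,1)->write 1,move R,goto A. Now: state=A, head=1, tape[-2..2]=01100 (head:    ^)
Step 4: in state A at pos 1, read 0 -> (A,0)->write 1,move L,goto B. Now: state=B, head=0, tape[-2..2]=01110 (head:   ^)
Step 5: in state B at pos 0, read 1 -> (B,1)->write 0,move L,goto H. Now: state=H, head=-1, tape[-2..2]=01010 (head:  ^)
State H reached at step 5; 5 <= 6 -> yes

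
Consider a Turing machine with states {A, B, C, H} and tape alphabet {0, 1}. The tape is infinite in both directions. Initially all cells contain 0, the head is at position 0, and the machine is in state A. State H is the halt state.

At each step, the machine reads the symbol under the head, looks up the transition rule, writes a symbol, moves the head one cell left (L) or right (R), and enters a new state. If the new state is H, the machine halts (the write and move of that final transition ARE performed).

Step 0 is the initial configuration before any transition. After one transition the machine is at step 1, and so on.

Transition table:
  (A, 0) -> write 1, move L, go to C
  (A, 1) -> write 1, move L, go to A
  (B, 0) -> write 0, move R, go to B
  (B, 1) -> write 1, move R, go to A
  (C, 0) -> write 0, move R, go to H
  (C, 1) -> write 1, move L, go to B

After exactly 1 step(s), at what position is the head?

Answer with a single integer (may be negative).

Answer: -1

Derivation:
Step 1: in state A at pos 0, read 0 -> (A,0)->write 1,move L,goto C. Now: state=C, head=-1, tape[-2..1]=0010 (head:  ^)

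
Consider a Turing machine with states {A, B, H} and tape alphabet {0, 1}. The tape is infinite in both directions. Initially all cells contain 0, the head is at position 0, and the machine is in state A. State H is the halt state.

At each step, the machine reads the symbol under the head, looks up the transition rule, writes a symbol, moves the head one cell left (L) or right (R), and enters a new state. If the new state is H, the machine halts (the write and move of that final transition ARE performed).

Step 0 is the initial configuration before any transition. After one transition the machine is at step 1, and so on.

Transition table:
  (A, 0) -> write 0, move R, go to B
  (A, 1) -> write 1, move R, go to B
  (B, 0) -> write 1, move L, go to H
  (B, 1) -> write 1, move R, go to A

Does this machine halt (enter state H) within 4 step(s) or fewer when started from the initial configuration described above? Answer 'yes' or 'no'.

Answer: yes

Derivation:
Step 1: in state A at pos 0, read 0 -> (A,0)->write 0,move R,goto B. Now: state=B, head=1, tape[-1..2]=0000 (head:   ^)
Step 2: in state B at pos 1, read 0 -> (B,0)->write 1,move L,goto H. Now: state=H, head=0, tape[-1..2]=0010 (head:  ^)
State H reached at step 2; 2 <= 4 -> yes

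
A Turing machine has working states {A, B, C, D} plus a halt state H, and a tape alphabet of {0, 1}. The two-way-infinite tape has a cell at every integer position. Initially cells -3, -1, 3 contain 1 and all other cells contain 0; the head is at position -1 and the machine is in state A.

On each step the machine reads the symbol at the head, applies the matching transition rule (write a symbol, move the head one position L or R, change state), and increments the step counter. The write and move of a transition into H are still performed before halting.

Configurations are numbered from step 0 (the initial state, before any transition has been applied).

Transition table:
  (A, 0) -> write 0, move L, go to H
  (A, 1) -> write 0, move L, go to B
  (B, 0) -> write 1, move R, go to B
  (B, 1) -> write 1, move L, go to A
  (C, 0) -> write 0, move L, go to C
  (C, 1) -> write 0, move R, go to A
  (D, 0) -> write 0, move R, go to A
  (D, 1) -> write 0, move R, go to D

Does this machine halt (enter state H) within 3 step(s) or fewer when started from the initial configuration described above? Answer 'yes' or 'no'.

Step 1: in state A at pos -1, read 1 -> (A,1)->write 0,move L,goto B. Now: state=B, head=-2, tape[-4..4]=010000010 (head:   ^)
Step 2: in state B at pos -2, read 0 -> (B,0)->write 1,move R,goto B. Now: state=B, head=-1, tape[-4..4]=011000010 (head:    ^)
Step 3: in state B at pos -1, read 0 -> (B,0)->write 1,move R,goto B. Now: state=B, head=0, tape[-4..4]=011100010 (head:     ^)
After 3 step(s): state = B (not H) -> not halted within 3 -> no

Answer: no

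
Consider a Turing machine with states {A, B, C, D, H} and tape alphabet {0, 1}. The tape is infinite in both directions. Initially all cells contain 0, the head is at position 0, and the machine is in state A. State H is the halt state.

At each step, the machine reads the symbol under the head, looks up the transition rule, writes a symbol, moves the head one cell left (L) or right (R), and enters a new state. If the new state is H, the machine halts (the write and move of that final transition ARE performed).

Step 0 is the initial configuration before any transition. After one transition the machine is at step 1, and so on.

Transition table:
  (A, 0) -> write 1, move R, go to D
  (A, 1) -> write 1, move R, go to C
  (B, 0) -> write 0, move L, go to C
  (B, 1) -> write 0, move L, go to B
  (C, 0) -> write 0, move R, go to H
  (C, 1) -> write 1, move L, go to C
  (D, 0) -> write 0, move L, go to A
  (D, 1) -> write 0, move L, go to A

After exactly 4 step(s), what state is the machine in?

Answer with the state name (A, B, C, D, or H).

Answer: H

Derivation:
Step 1: in state A at pos 0, read 0 -> (A,0)->write 1,move R,goto D. Now: state=D, head=1, tape[-1..2]=0100 (head:   ^)
Step 2: in state D at pos 1, read 0 -> (D,0)->write 0,move L,goto A. Now: state=A, head=0, tape[-1..2]=0100 (head:  ^)
Step 3: in state A at pos 0, read 1 -> (A,1)->write 1,move R,goto C. Now: state=C, head=1, tape[-1..2]=0100 (head:   ^)
Step 4: in state C at pos 1, read 0 -> (C,0)->write 0,move R,goto H. Now: state=H, head=2, tape[-1..3]=01000 (head:    ^)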